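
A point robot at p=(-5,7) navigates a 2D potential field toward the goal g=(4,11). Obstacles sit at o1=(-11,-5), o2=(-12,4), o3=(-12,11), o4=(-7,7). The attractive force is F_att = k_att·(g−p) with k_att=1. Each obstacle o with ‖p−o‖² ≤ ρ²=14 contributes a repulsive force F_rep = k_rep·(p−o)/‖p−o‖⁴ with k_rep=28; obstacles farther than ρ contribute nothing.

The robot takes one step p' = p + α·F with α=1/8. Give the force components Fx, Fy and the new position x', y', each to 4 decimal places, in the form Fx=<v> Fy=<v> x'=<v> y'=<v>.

Fx=12.5000 Fy=4.0000 x'=-3.4375 y'=7.5000

F_att = 1·(g−p) = 1·(9,4) = (9.0000,4.0000)
o1: d²=180 > ρ²=14 → inactive
o2: d²=58 > ρ²=14 → inactive
o3: d²=65 > ρ²=14 → inactive
o4: d²=4 ≤ ρ²=14; F_rep = 28·(2,0)/4² = (3.5000,0.0000)
F = F_att + ΣF_rep = (12.5000,4.0000)
p' = p + 1/8·F = (-3.4375,7.5000)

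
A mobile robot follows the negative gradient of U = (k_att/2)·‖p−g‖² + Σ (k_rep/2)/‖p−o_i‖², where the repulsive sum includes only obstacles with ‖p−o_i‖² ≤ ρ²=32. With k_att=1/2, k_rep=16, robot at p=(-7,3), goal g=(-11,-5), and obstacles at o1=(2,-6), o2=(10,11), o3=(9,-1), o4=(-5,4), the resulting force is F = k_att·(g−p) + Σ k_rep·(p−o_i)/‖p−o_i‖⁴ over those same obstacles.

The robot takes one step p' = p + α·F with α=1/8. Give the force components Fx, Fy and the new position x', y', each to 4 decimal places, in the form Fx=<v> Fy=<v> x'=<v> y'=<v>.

Fx=-3.2800 Fy=-4.6400 x'=-7.4100 y'=2.4200

F_att = 1/2·(g−p) = 1/2·(-4,-8) = (-2.0000,-4.0000)
o1: d²=162 > ρ²=32 → inactive
o2: d²=353 > ρ²=32 → inactive
o3: d²=272 > ρ²=32 → inactive
o4: d²=5 ≤ ρ²=32; F_rep = 16·(-2,-1)/5² = (-1.2800,-0.6400)
F = F_att + ΣF_rep = (-3.2800,-4.6400)
p' = p + 1/8·F = (-7.4100,2.4200)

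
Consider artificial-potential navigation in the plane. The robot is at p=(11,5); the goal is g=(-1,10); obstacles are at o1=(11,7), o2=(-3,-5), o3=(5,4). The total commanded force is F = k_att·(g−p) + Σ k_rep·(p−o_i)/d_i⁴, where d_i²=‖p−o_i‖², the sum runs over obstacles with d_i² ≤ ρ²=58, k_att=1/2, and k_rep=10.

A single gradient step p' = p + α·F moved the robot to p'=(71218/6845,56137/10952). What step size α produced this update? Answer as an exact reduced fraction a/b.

F_att = 1/2·(g−p) = 1/2·(-12,5) = (-6.0000,2.5000)
o1: d²=4 ≤ ρ²=58; F_rep = 10·(0,-2)/4² = (0.0000,-1.2500)
o2: d²=296 > ρ²=58 → inactive
o3: d²=37 ≤ ρ²=58; F_rep = 10·(6,1)/37² = (0.0438,0.0073)
F = F_att + ΣF_rep = (-5.9562,1.2573)
Δp = p'−p = (-0.5956,0.1257); α = Δx/Fx = (-4077/6845) / (-8154/1369) = 1/10
check: Δy/Fy = (1377/10952) / (6885/5476) = 1/10 ✓

α = 1/10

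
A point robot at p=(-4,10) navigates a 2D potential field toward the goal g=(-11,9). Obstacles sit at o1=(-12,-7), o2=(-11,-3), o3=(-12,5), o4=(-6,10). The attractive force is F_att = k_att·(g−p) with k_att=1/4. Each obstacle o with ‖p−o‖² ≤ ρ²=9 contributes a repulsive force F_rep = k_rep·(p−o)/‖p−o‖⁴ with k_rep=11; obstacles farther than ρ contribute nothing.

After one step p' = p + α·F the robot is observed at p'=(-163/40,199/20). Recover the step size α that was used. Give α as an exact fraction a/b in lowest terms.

α = 1/5

F_att = 1/4·(g−p) = 1/4·(-7,-1) = (-1.7500,-0.2500)
o1: d²=353 > ρ²=9 → inactive
o2: d²=218 > ρ²=9 → inactive
o3: d²=89 > ρ²=9 → inactive
o4: d²=4 ≤ ρ²=9; F_rep = 11·(2,0)/4² = (1.3750,0.0000)
F = F_att + ΣF_rep = (-0.3750,-0.2500)
Δp = p'−p = (-0.0750,-0.0500); α = Δx/Fx = (-3/40) / (-3/8) = 1/5
check: Δy/Fy = (-1/20) / (-1/4) = 1/5 ✓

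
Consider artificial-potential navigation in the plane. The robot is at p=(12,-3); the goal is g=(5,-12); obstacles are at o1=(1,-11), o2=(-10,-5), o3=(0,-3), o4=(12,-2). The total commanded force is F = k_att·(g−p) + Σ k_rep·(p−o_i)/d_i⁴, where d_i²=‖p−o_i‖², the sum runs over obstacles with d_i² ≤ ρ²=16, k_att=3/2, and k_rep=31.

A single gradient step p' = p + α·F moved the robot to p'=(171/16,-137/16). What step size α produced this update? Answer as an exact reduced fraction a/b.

F_att = 3/2·(g−p) = 3/2·(-7,-9) = (-10.5000,-13.5000)
o1: d²=185 > ρ²=16 → inactive
o2: d²=488 > ρ²=16 → inactive
o3: d²=144 > ρ²=16 → inactive
o4: d²=1 ≤ ρ²=16; F_rep = 31·(0,-1)/1² = (0.0000,-31.0000)
F = F_att + ΣF_rep = (-10.5000,-44.5000)
Δp = p'−p = (-1.3125,-5.5625); α = Δx/Fx = (-21/16) / (-21/2) = 1/8
check: Δy/Fy = (-89/16) / (-89/2) = 1/8 ✓

α = 1/8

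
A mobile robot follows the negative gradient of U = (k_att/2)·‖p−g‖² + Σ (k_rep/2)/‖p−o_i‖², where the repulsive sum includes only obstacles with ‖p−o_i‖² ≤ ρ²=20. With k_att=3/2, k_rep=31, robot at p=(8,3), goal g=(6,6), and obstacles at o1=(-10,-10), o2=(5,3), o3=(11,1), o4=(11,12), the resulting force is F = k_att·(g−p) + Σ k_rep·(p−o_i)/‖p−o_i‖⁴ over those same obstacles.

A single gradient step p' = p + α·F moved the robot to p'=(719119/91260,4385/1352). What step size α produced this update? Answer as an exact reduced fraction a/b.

F_att = 3/2·(g−p) = 3/2·(-2,3) = (-3.0000,4.5000)
o1: d²=493 > ρ²=20 → inactive
o2: d²=9 ≤ ρ²=20; F_rep = 31·(3,0)/9² = (1.1481,0.0000)
o3: d²=13 ≤ ρ²=20; F_rep = 31·(-3,2)/13² = (-0.5503,0.3669)
o4: d²=90 > ρ²=20 → inactive
F = F_att + ΣF_rep = (-2.4021,4.8669)
Δp = p'−p = (-0.1201,0.2433); α = Δx/Fx = (-10961/91260) / (-10961/4563) = 1/20
check: Δy/Fy = (329/1352) / (1645/338) = 1/20 ✓

α = 1/20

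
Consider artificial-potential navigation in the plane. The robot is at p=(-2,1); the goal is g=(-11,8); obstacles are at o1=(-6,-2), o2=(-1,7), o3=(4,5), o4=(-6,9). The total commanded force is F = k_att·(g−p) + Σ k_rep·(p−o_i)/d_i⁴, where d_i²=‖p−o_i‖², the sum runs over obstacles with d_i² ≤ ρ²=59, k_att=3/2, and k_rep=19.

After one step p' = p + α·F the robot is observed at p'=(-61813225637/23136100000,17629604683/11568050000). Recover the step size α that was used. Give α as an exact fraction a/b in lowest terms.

F_att = 3/2·(g−p) = 3/2·(-9,7) = (-13.5000,10.5000)
o1: d²=25 ≤ ρ²=59; F_rep = 19·(4,3)/25² = (0.1216,0.0912)
o2: d²=37 ≤ ρ²=59; F_rep = 19·(-1,-6)/37² = (-0.0139,-0.0833)
o3: d²=52 ≤ ρ²=59; F_rep = 19·(-6,-4)/52² = (-0.0422,-0.0281)
o4: d²=80 > ρ²=59 → inactive
F = F_att + ΣF_rep = (-13.4344,10.4798)
Δp = p'−p = (-0.6717,0.5240); α = Δx/Fx = (-15541025637/23136100000) / (-15541025637/1156805000) = 1/20
check: Δy/Fy = (6061554683/11568050000) / (6061554683/578402500) = 1/20 ✓

α = 1/20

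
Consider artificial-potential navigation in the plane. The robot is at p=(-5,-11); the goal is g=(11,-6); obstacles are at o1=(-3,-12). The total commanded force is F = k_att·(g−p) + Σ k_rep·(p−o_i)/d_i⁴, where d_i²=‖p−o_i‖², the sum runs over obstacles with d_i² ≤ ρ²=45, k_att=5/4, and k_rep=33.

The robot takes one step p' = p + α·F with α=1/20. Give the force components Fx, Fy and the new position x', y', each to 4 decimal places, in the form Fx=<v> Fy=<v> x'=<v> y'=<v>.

F_att = 5/4·(g−p) = 5/4·(16,5) = (20.0000,6.2500)
o1: d²=5 ≤ ρ²=45; F_rep = 33·(-2,1)/5² = (-2.6400,1.3200)
F = F_att + ΣF_rep = (17.3600,7.5700)
p' = p + 1/20·F = (-4.1320,-10.6215)

Fx=17.3600 Fy=7.5700 x'=-4.1320 y'=-10.6215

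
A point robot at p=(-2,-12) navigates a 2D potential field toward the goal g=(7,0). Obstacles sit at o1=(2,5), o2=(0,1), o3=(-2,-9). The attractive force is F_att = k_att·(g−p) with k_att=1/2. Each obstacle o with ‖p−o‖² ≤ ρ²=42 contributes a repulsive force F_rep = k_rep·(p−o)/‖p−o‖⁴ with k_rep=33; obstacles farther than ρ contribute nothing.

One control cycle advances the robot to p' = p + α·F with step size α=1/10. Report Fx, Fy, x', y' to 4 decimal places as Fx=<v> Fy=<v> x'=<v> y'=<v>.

F_att = 1/2·(g−p) = 1/2·(9,12) = (4.5000,6.0000)
o1: d²=305 > ρ²=42 → inactive
o2: d²=173 > ρ²=42 → inactive
o3: d²=9 ≤ ρ²=42; F_rep = 33·(0,-3)/9² = (0.0000,-1.2222)
F = F_att + ΣF_rep = (4.5000,4.7778)
p' = p + 1/10·F = (-1.5500,-11.5222)

Fx=4.5000 Fy=4.7778 x'=-1.5500 y'=-11.5222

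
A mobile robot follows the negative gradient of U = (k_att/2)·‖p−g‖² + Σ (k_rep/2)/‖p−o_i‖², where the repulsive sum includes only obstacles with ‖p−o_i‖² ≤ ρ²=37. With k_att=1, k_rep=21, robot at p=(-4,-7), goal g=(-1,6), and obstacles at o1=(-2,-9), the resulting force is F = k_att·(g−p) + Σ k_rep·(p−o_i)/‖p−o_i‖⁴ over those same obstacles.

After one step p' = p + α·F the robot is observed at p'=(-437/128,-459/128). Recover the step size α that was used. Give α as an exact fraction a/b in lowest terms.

α = 1/4

F_att = 1·(g−p) = 1·(3,13) = (3.0000,13.0000)
o1: d²=8 ≤ ρ²=37; F_rep = 21·(-2,2)/8² = (-0.6562,0.6562)
F = F_att + ΣF_rep = (2.3438,13.6562)
Δp = p'−p = (0.5859,3.4141); α = Δx/Fx = (75/128) / (75/32) = 1/4
check: Δy/Fy = (437/128) / (437/32) = 1/4 ✓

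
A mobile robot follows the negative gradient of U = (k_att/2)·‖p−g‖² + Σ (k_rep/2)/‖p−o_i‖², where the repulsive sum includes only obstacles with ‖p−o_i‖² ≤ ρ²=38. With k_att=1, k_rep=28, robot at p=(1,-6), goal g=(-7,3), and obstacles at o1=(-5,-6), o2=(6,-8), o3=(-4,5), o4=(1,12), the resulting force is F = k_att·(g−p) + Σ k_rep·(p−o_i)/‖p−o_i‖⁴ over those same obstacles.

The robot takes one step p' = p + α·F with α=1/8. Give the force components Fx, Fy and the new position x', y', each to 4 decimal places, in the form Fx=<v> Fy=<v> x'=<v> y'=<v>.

Fx=-8.0368 Fy=9.0666 x'=-0.0046 y'=-4.8667

F_att = 1·(g−p) = 1·(-8,9) = (-8.0000,9.0000)
o1: d²=36 ≤ ρ²=38; F_rep = 28·(6,0)/36² = (0.1296,0.0000)
o2: d²=29 ≤ ρ²=38; F_rep = 28·(-5,2)/29² = (-0.1665,0.0666)
o3: d²=146 > ρ²=38 → inactive
o4: d²=324 > ρ²=38 → inactive
F = F_att + ΣF_rep = (-8.0368,9.0666)
p' = p + 1/8·F = (-0.0046,-4.8667)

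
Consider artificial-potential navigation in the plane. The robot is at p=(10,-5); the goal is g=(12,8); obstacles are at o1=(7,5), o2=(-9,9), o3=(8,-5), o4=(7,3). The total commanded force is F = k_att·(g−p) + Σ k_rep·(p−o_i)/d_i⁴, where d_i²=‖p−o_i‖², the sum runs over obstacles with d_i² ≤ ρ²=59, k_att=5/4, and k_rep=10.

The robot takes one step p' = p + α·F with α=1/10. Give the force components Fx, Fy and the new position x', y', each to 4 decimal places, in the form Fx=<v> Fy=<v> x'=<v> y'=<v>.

F_att = 5/4·(g−p) = 5/4·(2,13) = (2.5000,16.2500)
o1: d²=109 > ρ²=59 → inactive
o2: d²=557 > ρ²=59 → inactive
o3: d²=4 ≤ ρ²=59; F_rep = 10·(2,0)/4² = (1.2500,0.0000)
o4: d²=73 > ρ²=59 → inactive
F = F_att + ΣF_rep = (3.7500,16.2500)
p' = p + 1/10·F = (10.3750,-3.3750)

Fx=3.7500 Fy=16.2500 x'=10.3750 y'=-3.3750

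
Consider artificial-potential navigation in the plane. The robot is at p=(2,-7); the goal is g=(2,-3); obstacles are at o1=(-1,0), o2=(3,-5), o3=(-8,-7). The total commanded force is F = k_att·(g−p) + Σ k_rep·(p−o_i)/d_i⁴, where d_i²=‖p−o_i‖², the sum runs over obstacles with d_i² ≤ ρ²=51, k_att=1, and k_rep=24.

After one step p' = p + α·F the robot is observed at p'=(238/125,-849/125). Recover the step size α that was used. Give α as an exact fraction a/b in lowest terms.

α = 1/10

F_att = 1·(g−p) = 1·(0,4) = (0.0000,4.0000)
o1: d²=58 > ρ²=51 → inactive
o2: d²=5 ≤ ρ²=51; F_rep = 24·(-1,-2)/5² = (-0.9600,-1.9200)
o3: d²=100 > ρ²=51 → inactive
F = F_att + ΣF_rep = (-0.9600,2.0800)
Δp = p'−p = (-0.0960,0.2080); α = Δx/Fx = (-12/125) / (-24/25) = 1/10
check: Δy/Fy = (26/125) / (52/25) = 1/10 ✓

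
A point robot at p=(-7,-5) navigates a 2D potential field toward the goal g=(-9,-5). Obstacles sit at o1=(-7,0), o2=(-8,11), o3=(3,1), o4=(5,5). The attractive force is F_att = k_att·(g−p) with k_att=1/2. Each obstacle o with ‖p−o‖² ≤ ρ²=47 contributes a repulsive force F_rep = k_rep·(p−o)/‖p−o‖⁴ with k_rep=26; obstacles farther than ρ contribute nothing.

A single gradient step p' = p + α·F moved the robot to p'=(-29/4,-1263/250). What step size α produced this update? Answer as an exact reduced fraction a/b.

F_att = 1/2·(g−p) = 1/2·(-2,0) = (-1.0000,0.0000)
o1: d²=25 ≤ ρ²=47; F_rep = 26·(0,-5)/25² = (0.0000,-0.2080)
o2: d²=257 > ρ²=47 → inactive
o3: d²=136 > ρ²=47 → inactive
o4: d²=244 > ρ²=47 → inactive
F = F_att + ΣF_rep = (-1.0000,-0.2080)
Δp = p'−p = (-0.2500,-0.0520); α = Δx/Fx = (-1/4) / (-1) = 1/4
check: Δy/Fy = (-13/250) / (-26/125) = 1/4 ✓

α = 1/4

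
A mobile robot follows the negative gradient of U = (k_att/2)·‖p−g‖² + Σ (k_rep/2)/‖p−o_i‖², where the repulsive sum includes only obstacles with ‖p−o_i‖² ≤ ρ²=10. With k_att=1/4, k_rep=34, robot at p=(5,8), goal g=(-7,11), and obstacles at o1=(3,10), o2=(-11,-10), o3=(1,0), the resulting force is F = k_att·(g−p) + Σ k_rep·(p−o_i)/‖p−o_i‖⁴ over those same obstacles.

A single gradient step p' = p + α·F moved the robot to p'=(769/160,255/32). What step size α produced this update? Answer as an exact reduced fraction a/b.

F_att = 1/4·(g−p) = 1/4·(-12,3) = (-3.0000,0.7500)
o1: d²=8 ≤ ρ²=10; F_rep = 34·(2,-2)/8² = (1.0625,-1.0625)
o2: d²=580 > ρ²=10 → inactive
o3: d²=80 > ρ²=10 → inactive
F = F_att + ΣF_rep = (-1.9375,-0.3125)
Δp = p'−p = (-0.1938,-0.0312); α = Δx/Fx = (-31/160) / (-31/16) = 1/10
check: Δy/Fy = (-1/32) / (-5/16) = 1/10 ✓

α = 1/10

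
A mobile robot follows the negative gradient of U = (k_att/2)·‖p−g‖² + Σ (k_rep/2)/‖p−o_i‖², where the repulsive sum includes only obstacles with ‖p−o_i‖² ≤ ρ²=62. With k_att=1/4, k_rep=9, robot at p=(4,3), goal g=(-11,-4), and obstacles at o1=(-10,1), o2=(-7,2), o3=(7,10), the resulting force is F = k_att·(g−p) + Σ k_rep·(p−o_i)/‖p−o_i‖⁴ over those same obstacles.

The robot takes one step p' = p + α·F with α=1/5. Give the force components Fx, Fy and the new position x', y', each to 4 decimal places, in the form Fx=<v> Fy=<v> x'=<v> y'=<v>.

F_att = 1/4·(g−p) = 1/4·(-15,-7) = (-3.7500,-1.7500)
o1: d²=200 > ρ²=62 → inactive
o2: d²=122 > ρ²=62 → inactive
o3: d²=58 ≤ ρ²=62; F_rep = 9·(-3,-7)/58² = (-0.0080,-0.0187)
F = F_att + ΣF_rep = (-3.7580,-1.7687)
p' = p + 1/5·F = (3.2484,2.6463)

Fx=-3.7580 Fy=-1.7687 x'=3.2484 y'=2.6463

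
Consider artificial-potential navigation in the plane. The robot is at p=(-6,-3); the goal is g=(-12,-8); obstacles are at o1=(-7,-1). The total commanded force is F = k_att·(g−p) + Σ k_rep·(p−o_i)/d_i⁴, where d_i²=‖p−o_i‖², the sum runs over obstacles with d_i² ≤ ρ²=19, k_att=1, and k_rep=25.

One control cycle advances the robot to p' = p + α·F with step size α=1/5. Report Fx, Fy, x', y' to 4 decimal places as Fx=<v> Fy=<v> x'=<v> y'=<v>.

Fx=-5.0000 Fy=-7.0000 x'=-7.0000 y'=-4.4000

F_att = 1·(g−p) = 1·(-6,-5) = (-6.0000,-5.0000)
o1: d²=5 ≤ ρ²=19; F_rep = 25·(1,-2)/5² = (1.0000,-2.0000)
F = F_att + ΣF_rep = (-5.0000,-7.0000)
p' = p + 1/5·F = (-7.0000,-4.4000)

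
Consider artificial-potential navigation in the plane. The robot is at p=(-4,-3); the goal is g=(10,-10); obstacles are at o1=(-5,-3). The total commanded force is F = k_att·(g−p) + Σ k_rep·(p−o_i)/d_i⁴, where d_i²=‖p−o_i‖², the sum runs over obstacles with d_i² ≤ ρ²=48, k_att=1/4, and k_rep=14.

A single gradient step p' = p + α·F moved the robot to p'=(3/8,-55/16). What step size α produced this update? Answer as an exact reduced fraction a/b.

F_att = 1/4·(g−p) = 1/4·(14,-7) = (3.5000,-1.7500)
o1: d²=1 ≤ ρ²=48; F_rep = 14·(1,0)/1² = (14.0000,0.0000)
F = F_att + ΣF_rep = (17.5000,-1.7500)
Δp = p'−p = (4.3750,-0.4375); α = Δx/Fx = (35/8) / (35/2) = 1/4
check: Δy/Fy = (-7/16) / (-7/4) = 1/4 ✓

α = 1/4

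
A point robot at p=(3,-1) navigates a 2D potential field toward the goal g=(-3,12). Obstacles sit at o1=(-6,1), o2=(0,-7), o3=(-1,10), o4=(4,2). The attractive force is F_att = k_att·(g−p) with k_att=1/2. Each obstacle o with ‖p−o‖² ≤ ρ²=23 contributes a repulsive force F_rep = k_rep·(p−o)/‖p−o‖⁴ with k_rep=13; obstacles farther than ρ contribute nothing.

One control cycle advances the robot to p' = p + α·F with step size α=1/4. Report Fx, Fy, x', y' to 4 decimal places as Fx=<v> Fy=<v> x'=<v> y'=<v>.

F_att = 1/2·(g−p) = 1/2·(-6,13) = (-3.0000,6.5000)
o1: d²=85 > ρ²=23 → inactive
o2: d²=45 > ρ²=23 → inactive
o3: d²=137 > ρ²=23 → inactive
o4: d²=10 ≤ ρ²=23; F_rep = 13·(-1,-3)/10² = (-0.1300,-0.3900)
F = F_att + ΣF_rep = (-3.1300,6.1100)
p' = p + 1/4·F = (2.2175,0.5275)

Fx=-3.1300 Fy=6.1100 x'=2.2175 y'=0.5275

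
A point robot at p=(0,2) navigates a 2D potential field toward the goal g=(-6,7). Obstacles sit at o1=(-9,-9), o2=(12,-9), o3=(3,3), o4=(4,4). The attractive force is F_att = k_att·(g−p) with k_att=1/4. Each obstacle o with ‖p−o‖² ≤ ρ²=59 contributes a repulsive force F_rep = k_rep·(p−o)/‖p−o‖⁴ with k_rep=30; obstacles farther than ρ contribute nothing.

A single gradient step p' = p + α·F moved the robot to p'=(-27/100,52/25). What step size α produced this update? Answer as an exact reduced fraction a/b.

α = 1/10

F_att = 1/4·(g−p) = 1/4·(-6,5) = (-1.5000,1.2500)
o1: d²=202 > ρ²=59 → inactive
o2: d²=265 > ρ²=59 → inactive
o3: d²=10 ≤ ρ²=59; F_rep = 30·(-3,-1)/10² = (-0.9000,-0.3000)
o4: d²=20 ≤ ρ²=59; F_rep = 30·(-4,-2)/20² = (-0.3000,-0.1500)
F = F_att + ΣF_rep = (-2.7000,0.8000)
Δp = p'−p = (-0.2700,0.0800); α = Δx/Fx = (-27/100) / (-27/10) = 1/10
check: Δy/Fy = (2/25) / (4/5) = 1/10 ✓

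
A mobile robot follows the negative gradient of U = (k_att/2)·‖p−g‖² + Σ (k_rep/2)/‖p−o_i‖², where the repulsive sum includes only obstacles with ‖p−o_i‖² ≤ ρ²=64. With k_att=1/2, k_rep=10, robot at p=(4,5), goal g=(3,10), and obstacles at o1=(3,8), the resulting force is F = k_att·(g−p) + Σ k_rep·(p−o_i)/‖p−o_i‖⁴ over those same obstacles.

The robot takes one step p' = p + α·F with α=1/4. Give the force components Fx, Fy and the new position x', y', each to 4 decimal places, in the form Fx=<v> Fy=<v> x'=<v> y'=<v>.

Fx=-0.4000 Fy=2.2000 x'=3.9000 y'=5.5500

F_att = 1/2·(g−p) = 1/2·(-1,5) = (-0.5000,2.5000)
o1: d²=10 ≤ ρ²=64; F_rep = 10·(1,-3)/10² = (0.1000,-0.3000)
F = F_att + ΣF_rep = (-0.4000,2.2000)
p' = p + 1/4·F = (3.9000,5.5500)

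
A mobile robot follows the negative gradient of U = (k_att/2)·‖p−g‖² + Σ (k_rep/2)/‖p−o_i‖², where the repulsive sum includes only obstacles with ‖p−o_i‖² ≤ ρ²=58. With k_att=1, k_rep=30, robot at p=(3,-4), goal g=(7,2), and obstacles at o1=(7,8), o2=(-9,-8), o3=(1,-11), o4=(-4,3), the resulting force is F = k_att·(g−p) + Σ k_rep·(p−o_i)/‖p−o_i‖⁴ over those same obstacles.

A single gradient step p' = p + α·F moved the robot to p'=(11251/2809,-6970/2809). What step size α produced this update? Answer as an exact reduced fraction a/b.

α = 1/4

F_att = 1·(g−p) = 1·(4,6) = (4.0000,6.0000)
o1: d²=160 > ρ²=58 → inactive
o2: d²=160 > ρ²=58 → inactive
o3: d²=53 ≤ ρ²=58; F_rep = 30·(2,7)/53² = (0.0214,0.0748)
o4: d²=98 > ρ²=58 → inactive
F = F_att + ΣF_rep = (4.0214,6.0748)
Δp = p'−p = (1.0053,1.5187); α = Δx/Fx = (2824/2809) / (11296/2809) = 1/4
check: Δy/Fy = (4266/2809) / (17064/2809) = 1/4 ✓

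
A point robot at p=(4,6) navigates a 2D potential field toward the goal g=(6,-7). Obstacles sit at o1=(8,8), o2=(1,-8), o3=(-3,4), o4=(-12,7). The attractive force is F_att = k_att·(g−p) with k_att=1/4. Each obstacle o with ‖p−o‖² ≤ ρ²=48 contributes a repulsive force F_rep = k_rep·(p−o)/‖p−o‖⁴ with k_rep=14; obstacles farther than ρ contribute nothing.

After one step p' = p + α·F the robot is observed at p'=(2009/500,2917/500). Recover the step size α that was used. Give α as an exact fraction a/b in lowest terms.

F_att = 1/4·(g−p) = 1/4·(2,-13) = (0.5000,-3.2500)
o1: d²=20 ≤ ρ²=48; F_rep = 14·(-4,-2)/20² = (-0.1400,-0.0700)
o2: d²=205 > ρ²=48 → inactive
o3: d²=53 > ρ²=48 → inactive
o4: d²=257 > ρ²=48 → inactive
F = F_att + ΣF_rep = (0.3600,-3.3200)
Δp = p'−p = (0.0180,-0.1660); α = Δx/Fx = (9/500) / (9/25) = 1/20
check: Δy/Fy = (-83/500) / (-83/25) = 1/20 ✓

α = 1/20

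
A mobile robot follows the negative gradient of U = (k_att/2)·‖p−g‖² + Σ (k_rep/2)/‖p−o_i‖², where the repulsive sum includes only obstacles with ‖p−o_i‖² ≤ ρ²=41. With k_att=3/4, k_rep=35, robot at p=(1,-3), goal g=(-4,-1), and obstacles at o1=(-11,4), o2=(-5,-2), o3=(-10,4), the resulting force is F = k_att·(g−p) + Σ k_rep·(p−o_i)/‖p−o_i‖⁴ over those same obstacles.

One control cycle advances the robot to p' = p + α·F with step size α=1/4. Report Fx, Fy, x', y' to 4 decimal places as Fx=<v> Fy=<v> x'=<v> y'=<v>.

Fx=-3.5966 Fy=1.4744 x'=0.1008 y'=-2.6314

F_att = 3/4·(g−p) = 3/4·(-5,2) = (-3.7500,1.5000)
o1: d²=193 > ρ²=41 → inactive
o2: d²=37 ≤ ρ²=41; F_rep = 35·(6,-1)/37² = (0.1534,-0.0256)
o3: d²=170 > ρ²=41 → inactive
F = F_att + ΣF_rep = (-3.5966,1.4744)
p' = p + 1/4·F = (0.1008,-2.6314)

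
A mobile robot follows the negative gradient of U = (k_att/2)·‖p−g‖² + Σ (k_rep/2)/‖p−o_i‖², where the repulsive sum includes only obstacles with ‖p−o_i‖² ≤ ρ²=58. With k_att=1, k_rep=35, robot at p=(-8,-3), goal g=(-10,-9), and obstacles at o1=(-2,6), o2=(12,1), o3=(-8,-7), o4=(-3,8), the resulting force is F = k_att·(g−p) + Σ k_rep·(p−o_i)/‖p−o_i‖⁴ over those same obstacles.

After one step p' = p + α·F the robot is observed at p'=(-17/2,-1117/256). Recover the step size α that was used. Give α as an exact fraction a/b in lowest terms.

F_att = 1·(g−p) = 1·(-2,-6) = (-2.0000,-6.0000)
o1: d²=117 > ρ²=58 → inactive
o2: d²=416 > ρ²=58 → inactive
o3: d²=16 ≤ ρ²=58; F_rep = 35·(0,4)/16² = (0.0000,0.5469)
o4: d²=146 > ρ²=58 → inactive
F = F_att + ΣF_rep = (-2.0000,-5.4531)
Δp = p'−p = (-0.5000,-1.3633); α = Δx/Fx = (-1/2) / (-2) = 1/4
check: Δy/Fy = (-349/256) / (-349/64) = 1/4 ✓

α = 1/4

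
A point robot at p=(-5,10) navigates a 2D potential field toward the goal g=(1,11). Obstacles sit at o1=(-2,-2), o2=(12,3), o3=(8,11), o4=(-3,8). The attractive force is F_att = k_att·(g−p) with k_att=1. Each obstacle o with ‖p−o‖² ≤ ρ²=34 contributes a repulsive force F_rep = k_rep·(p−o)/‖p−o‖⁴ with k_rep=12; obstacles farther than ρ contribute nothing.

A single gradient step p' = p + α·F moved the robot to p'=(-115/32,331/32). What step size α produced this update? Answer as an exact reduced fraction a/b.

F_att = 1·(g−p) = 1·(6,1) = (6.0000,1.0000)
o1: d²=153 > ρ²=34 → inactive
o2: d²=338 > ρ²=34 → inactive
o3: d²=170 > ρ²=34 → inactive
o4: d²=8 ≤ ρ²=34; F_rep = 12·(-2,2)/8² = (-0.3750,0.3750)
F = F_att + ΣF_rep = (5.6250,1.3750)
Δp = p'−p = (1.4062,0.3438); α = Δx/Fx = (45/32) / (45/8) = 1/4
check: Δy/Fy = (11/32) / (11/8) = 1/4 ✓

α = 1/4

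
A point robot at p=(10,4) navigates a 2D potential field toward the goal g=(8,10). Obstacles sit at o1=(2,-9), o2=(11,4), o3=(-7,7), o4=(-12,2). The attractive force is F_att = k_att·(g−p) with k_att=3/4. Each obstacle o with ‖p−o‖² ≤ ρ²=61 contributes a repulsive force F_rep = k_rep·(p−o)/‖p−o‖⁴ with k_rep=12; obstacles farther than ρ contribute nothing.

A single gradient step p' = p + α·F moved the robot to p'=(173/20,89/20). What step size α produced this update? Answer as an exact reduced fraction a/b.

F_att = 3/4·(g−p) = 3/4·(-2,6) = (-1.5000,4.5000)
o1: d²=233 > ρ²=61 → inactive
o2: d²=1 ≤ ρ²=61; F_rep = 12·(-1,0)/1² = (-12.0000,0.0000)
o3: d²=298 > ρ²=61 → inactive
o4: d²=488 > ρ²=61 → inactive
F = F_att + ΣF_rep = (-13.5000,4.5000)
Δp = p'−p = (-1.3500,0.4500); α = Δx/Fx = (-27/20) / (-27/2) = 1/10
check: Δy/Fy = (9/20) / (9/2) = 1/10 ✓

α = 1/10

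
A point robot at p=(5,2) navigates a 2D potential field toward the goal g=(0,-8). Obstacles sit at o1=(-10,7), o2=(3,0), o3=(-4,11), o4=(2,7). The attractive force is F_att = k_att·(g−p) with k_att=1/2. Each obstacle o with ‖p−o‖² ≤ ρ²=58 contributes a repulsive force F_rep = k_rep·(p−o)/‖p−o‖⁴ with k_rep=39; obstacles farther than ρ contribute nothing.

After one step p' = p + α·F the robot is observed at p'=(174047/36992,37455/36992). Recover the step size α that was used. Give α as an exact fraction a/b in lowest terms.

α = 1/4

F_att = 1/2·(g−p) = 1/2·(-5,-10) = (-2.5000,-5.0000)
o1: d²=250 > ρ²=58 → inactive
o2: d²=8 ≤ ρ²=58; F_rep = 39·(2,2)/8² = (1.2188,1.2188)
o3: d²=162 > ρ²=58 → inactive
o4: d²=34 ≤ ρ²=58; F_rep = 39·(3,-5)/34² = (0.1012,-0.1687)
F = F_att + ΣF_rep = (-1.1800,-3.9499)
Δp = p'−p = (-0.2950,-0.9875); α = Δx/Fx = (-10913/36992) / (-10913/9248) = 1/4
check: Δy/Fy = (-36529/36992) / (-36529/9248) = 1/4 ✓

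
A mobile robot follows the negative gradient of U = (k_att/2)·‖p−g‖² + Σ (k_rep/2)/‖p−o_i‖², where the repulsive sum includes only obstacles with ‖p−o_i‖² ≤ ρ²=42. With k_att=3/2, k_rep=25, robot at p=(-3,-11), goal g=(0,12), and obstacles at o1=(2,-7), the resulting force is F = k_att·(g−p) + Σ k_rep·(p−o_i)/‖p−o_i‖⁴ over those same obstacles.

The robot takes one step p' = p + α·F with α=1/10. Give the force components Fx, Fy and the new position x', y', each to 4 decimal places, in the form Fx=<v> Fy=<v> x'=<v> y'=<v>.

F_att = 3/2·(g−p) = 3/2·(3,23) = (4.5000,34.5000)
o1: d²=41 ≤ ρ²=42; F_rep = 25·(-5,-4)/41² = (-0.0744,-0.0595)
F = F_att + ΣF_rep = (4.4256,34.4405)
p' = p + 1/10·F = (-2.5574,-7.5559)

Fx=4.4256 Fy=34.4405 x'=-2.5574 y'=-7.5559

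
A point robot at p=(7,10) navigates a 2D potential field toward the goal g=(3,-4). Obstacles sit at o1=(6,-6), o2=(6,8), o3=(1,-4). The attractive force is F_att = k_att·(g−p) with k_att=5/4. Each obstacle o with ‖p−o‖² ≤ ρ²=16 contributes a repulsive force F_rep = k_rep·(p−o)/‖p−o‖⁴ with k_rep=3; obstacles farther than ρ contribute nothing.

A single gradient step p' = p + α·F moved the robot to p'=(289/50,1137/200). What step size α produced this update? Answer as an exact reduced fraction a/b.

α = 1/4

F_att = 5/4·(g−p) = 5/4·(-4,-14) = (-5.0000,-17.5000)
o1: d²=257 > ρ²=16 → inactive
o2: d²=5 ≤ ρ²=16; F_rep = 3·(1,2)/5² = (0.1200,0.2400)
o3: d²=232 > ρ²=16 → inactive
F = F_att + ΣF_rep = (-4.8800,-17.2600)
Δp = p'−p = (-1.2200,-4.3150); α = Δx/Fx = (-61/50) / (-122/25) = 1/4
check: Δy/Fy = (-863/200) / (-863/50) = 1/4 ✓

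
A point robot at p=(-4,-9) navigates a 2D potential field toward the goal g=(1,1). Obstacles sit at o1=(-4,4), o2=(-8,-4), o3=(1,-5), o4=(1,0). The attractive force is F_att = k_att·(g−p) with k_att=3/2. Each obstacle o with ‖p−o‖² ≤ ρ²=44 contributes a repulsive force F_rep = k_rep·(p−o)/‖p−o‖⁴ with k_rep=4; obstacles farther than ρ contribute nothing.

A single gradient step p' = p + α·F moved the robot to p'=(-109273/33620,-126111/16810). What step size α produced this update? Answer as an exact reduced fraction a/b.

F_att = 3/2·(g−p) = 3/2·(5,10) = (7.5000,15.0000)
o1: d²=169 > ρ²=44 → inactive
o2: d²=41 ≤ ρ²=44; F_rep = 4·(4,-5)/41² = (0.0095,-0.0119)
o3: d²=41 ≤ ρ²=44; F_rep = 4·(-5,-4)/41² = (-0.0119,-0.0095)
o4: d²=106 > ρ²=44 → inactive
F = F_att + ΣF_rep = (7.4976,14.9786)
Δp = p'−p = (0.7498,1.4979); α = Δx/Fx = (25207/33620) / (25207/3362) = 1/10
check: Δy/Fy = (25179/16810) / (25179/1681) = 1/10 ✓

α = 1/10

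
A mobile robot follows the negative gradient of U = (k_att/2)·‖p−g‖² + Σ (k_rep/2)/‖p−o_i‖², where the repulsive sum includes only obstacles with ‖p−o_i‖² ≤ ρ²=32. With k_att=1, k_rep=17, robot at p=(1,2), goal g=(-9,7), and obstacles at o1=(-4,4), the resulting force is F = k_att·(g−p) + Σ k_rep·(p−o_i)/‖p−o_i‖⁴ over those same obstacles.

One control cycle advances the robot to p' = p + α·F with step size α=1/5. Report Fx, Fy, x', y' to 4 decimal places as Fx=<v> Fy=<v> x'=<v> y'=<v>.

Fx=-9.8989 Fy=4.9596 x'=-0.9798 y'=2.9919

F_att = 1·(g−p) = 1·(-10,5) = (-10.0000,5.0000)
o1: d²=29 ≤ ρ²=32; F_rep = 17·(5,-2)/29² = (0.1011,-0.0404)
F = F_att + ΣF_rep = (-9.8989,4.9596)
p' = p + 1/5·F = (-0.9798,2.9919)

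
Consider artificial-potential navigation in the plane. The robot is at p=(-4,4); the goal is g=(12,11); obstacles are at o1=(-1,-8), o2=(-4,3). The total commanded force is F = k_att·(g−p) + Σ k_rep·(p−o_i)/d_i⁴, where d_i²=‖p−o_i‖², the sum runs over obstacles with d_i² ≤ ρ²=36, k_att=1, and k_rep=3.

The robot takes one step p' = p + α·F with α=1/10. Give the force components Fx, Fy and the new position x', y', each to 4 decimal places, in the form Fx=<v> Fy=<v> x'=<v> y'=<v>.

Fx=16.0000 Fy=10.0000 x'=-2.4000 y'=5.0000

F_att = 1·(g−p) = 1·(16,7) = (16.0000,7.0000)
o1: d²=153 > ρ²=36 → inactive
o2: d²=1 ≤ ρ²=36; F_rep = 3·(0,1)/1² = (0.0000,3.0000)
F = F_att + ΣF_rep = (16.0000,10.0000)
p' = p + 1/10·F = (-2.4000,5.0000)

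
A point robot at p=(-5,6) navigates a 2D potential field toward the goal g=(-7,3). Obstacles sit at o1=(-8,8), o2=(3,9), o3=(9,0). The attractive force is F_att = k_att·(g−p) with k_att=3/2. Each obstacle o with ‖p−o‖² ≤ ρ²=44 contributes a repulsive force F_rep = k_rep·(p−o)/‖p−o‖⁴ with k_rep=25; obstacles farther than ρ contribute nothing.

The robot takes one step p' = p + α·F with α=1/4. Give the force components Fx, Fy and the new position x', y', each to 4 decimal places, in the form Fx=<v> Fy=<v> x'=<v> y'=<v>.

Fx=-2.5562 Fy=-4.7959 x'=-5.6391 y'=4.8010

F_att = 3/2·(g−p) = 3/2·(-2,-3) = (-3.0000,-4.5000)
o1: d²=13 ≤ ρ²=44; F_rep = 25·(3,-2)/13² = (0.4438,-0.2959)
o2: d²=73 > ρ²=44 → inactive
o3: d²=232 > ρ²=44 → inactive
F = F_att + ΣF_rep = (-2.5562,-4.7959)
p' = p + 1/4·F = (-5.6391,4.8010)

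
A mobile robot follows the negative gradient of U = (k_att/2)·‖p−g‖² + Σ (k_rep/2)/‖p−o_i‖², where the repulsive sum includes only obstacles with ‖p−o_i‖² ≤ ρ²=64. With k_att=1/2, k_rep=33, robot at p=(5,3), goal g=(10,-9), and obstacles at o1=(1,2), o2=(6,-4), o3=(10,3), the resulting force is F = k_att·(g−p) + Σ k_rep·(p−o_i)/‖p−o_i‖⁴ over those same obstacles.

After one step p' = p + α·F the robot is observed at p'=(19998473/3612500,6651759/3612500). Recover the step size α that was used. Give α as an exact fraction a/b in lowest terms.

α = 1/5

F_att = 1/2·(g−p) = 1/2·(5,-12) = (2.5000,-6.0000)
o1: d²=17 ≤ ρ²=64; F_rep = 33·(4,1)/17² = (0.4567,0.1142)
o2: d²=50 ≤ ρ²=64; F_rep = 33·(-1,7)/50² = (-0.0132,0.0924)
o3: d²=25 ≤ ρ²=64; F_rep = 33·(-5,0)/25² = (-0.2640,0.0000)
F = F_att + ΣF_rep = (2.6795,-5.7934)
Δp = p'−p = (0.5359,-1.1587); α = Δx/Fx = (1935973/3612500) / (1935973/722500) = 1/5
check: Δy/Fy = (-4185741/3612500) / (-4185741/722500) = 1/5 ✓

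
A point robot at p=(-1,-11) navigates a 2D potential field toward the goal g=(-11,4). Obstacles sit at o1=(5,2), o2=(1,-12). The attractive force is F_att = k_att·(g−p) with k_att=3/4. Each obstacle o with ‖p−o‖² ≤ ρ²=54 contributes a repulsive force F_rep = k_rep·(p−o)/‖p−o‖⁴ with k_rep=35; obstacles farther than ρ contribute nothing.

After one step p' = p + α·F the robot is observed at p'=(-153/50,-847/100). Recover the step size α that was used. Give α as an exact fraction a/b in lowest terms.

F_att = 3/4·(g−p) = 3/4·(-10,15) = (-7.5000,11.2500)
o1: d²=205 > ρ²=54 → inactive
o2: d²=5 ≤ ρ²=54; F_rep = 35·(-2,1)/5² = (-2.8000,1.4000)
F = F_att + ΣF_rep = (-10.3000,12.6500)
Δp = p'−p = (-2.0600,2.5300); α = Δx/Fx = (-103/50) / (-103/10) = 1/5
check: Δy/Fy = (253/100) / (253/20) = 1/5 ✓

α = 1/5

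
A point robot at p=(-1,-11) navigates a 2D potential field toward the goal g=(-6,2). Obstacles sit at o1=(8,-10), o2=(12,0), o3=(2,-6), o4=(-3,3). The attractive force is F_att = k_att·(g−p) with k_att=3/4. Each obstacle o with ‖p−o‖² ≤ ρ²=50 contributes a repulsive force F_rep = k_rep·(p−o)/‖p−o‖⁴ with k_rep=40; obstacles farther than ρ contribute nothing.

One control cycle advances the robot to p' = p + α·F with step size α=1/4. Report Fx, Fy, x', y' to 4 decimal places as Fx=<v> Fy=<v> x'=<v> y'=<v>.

F_att = 3/4·(g−p) = 3/4·(-5,13) = (-3.7500,9.7500)
o1: d²=82 > ρ²=50 → inactive
o2: d²=290 > ρ²=50 → inactive
o3: d²=34 ≤ ρ²=50; F_rep = 40·(-3,-5)/34² = (-0.1038,-0.1730)
o4: d²=200 > ρ²=50 → inactive
F = F_att + ΣF_rep = (-3.8538,9.5770)
p' = p + 1/4·F = (-1.9635,-8.6058)

Fx=-3.8538 Fy=9.5770 x'=-1.9635 y'=-8.6058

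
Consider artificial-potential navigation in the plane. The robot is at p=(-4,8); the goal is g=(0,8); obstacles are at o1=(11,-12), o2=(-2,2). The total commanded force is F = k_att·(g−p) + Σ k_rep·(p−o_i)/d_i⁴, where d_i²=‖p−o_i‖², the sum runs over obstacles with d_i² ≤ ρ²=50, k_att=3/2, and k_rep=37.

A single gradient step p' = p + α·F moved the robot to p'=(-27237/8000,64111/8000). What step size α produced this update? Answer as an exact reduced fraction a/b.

α = 1/10

F_att = 3/2·(g−p) = 3/2·(4,0) = (6.0000,0.0000)
o1: d²=625 > ρ²=50 → inactive
o2: d²=40 ≤ ρ²=50; F_rep = 37·(-2,6)/40² = (-0.0462,0.1388)
F = F_att + ΣF_rep = (5.9538,0.1388)
Δp = p'−p = (0.5954,0.0139); α = Δx/Fx = (4763/8000) / (4763/800) = 1/10
check: Δy/Fy = (111/8000) / (111/800) = 1/10 ✓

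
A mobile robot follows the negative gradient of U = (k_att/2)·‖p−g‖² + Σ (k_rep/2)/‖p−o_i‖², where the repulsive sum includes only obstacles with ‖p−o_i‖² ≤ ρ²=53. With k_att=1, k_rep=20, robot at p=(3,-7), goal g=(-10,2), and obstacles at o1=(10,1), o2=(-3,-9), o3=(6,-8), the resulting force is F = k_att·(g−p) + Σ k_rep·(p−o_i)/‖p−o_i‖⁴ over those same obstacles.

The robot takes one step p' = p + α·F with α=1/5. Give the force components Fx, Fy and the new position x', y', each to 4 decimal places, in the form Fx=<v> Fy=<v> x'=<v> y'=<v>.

F_att = 1·(g−p) = 1·(-13,9) = (-13.0000,9.0000)
o1: d²=113 > ρ²=53 → inactive
o2: d²=40 ≤ ρ²=53; F_rep = 20·(6,2)/40² = (0.0750,0.0250)
o3: d²=10 ≤ ρ²=53; F_rep = 20·(-3,1)/10² = (-0.6000,0.2000)
F = F_att + ΣF_rep = (-13.5250,9.2250)
p' = p + 1/5·F = (0.2950,-5.1550)

Fx=-13.5250 Fy=9.2250 x'=0.2950 y'=-5.1550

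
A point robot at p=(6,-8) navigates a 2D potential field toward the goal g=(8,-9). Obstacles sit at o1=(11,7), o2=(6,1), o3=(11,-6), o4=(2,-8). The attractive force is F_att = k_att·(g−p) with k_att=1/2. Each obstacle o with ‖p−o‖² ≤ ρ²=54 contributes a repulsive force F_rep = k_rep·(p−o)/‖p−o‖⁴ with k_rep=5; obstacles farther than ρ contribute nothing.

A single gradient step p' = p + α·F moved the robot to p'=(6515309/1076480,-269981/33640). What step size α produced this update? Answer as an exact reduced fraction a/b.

F_att = 1/2·(g−p) = 1/2·(2,-1) = (1.0000,-0.5000)
o1: d²=250 > ρ²=54 → inactive
o2: d²=81 > ρ²=54 → inactive
o3: d²=29 ≤ ρ²=54; F_rep = 5·(-5,-2)/29² = (-0.0297,-0.0119)
o4: d²=16 ≤ ρ²=54; F_rep = 5·(4,0)/16² = (0.0781,0.0000)
F = F_att + ΣF_rep = (1.0484,-0.5119)
Δp = p'−p = (0.0524,-0.0256); α = Δx/Fx = (56429/1076480) / (56429/53824) = 1/20
check: Δy/Fy = (-861/33640) / (-861/1682) = 1/20 ✓

α = 1/20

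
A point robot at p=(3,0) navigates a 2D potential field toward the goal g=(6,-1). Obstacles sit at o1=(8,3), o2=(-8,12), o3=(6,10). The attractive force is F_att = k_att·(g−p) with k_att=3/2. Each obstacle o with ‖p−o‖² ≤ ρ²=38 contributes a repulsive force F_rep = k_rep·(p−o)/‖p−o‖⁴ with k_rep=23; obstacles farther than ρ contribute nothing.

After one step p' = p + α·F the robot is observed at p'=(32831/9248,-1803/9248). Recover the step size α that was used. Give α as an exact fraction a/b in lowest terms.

α = 1/8

F_att = 3/2·(g−p) = 3/2·(3,-1) = (4.5000,-1.5000)
o1: d²=34 ≤ ρ²=38; F_rep = 23·(-5,-3)/34² = (-0.0995,-0.0597)
o2: d²=265 > ρ²=38 → inactive
o3: d²=109 > ρ²=38 → inactive
F = F_att + ΣF_rep = (4.4005,-1.5597)
Δp = p'−p = (0.5501,-0.1950); α = Δx/Fx = (5087/9248) / (5087/1156) = 1/8
check: Δy/Fy = (-1803/9248) / (-1803/1156) = 1/8 ✓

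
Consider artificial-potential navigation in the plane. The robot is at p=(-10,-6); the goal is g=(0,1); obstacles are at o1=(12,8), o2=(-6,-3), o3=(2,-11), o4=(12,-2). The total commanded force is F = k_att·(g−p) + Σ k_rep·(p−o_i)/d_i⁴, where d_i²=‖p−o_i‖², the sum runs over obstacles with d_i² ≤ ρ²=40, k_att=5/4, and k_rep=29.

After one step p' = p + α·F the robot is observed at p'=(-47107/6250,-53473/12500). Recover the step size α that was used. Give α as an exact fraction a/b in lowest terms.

α = 1/5

F_att = 5/4·(g−p) = 5/4·(10,7) = (12.5000,8.7500)
o1: d²=680 > ρ²=40 → inactive
o2: d²=25 ≤ ρ²=40; F_rep = 29·(-4,-3)/25² = (-0.1856,-0.1392)
o3: d²=169 > ρ²=40 → inactive
o4: d²=500 > ρ²=40 → inactive
F = F_att + ΣF_rep = (12.3144,8.6108)
Δp = p'−p = (2.4629,1.7222); α = Δx/Fx = (15393/6250) / (15393/1250) = 1/5
check: Δy/Fy = (21527/12500) / (21527/2500) = 1/5 ✓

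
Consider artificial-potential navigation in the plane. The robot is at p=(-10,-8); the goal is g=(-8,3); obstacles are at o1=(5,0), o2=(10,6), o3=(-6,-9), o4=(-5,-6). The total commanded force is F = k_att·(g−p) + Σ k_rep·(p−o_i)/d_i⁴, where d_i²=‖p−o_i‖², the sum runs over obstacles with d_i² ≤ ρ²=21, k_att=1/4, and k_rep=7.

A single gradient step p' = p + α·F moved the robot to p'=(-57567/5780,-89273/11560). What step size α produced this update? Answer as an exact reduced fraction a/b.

F_att = 1/4·(g−p) = 1/4·(2,11) = (0.5000,2.7500)
o1: d²=289 > ρ²=21 → inactive
o2: d²=596 > ρ²=21 → inactive
o3: d²=17 ≤ ρ²=21; F_rep = 7·(-4,1)/17² = (-0.0969,0.0242)
o4: d²=29 > ρ²=21 → inactive
F = F_att + ΣF_rep = (0.4031,2.7742)
Δp = p'−p = (0.0403,0.2774); α = Δx/Fx = (233/5780) / (233/578) = 1/10
check: Δy/Fy = (3207/11560) / (3207/1156) = 1/10 ✓

α = 1/10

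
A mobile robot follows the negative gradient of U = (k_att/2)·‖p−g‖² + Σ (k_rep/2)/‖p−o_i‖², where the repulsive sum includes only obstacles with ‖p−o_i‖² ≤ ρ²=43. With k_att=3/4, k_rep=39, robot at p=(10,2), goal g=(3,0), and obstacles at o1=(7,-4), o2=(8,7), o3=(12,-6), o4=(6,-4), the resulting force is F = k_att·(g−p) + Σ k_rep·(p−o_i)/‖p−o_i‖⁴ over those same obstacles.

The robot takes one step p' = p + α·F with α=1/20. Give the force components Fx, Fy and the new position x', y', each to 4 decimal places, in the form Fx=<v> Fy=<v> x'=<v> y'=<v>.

F_att = 3/4·(g−p) = 3/4·(-7,-2) = (-5.2500,-1.5000)
o1: d²=45 > ρ²=43 → inactive
o2: d²=29 ≤ ρ²=43; F_rep = 39·(2,-5)/29² = (0.0927,-0.2319)
o3: d²=68 > ρ²=43 → inactive
o4: d²=52 > ρ²=43 → inactive
F = F_att + ΣF_rep = (-5.1573,-1.7319)
p' = p + 1/20·F = (9.7421,1.9134)

Fx=-5.1573 Fy=-1.7319 x'=9.7421 y'=1.9134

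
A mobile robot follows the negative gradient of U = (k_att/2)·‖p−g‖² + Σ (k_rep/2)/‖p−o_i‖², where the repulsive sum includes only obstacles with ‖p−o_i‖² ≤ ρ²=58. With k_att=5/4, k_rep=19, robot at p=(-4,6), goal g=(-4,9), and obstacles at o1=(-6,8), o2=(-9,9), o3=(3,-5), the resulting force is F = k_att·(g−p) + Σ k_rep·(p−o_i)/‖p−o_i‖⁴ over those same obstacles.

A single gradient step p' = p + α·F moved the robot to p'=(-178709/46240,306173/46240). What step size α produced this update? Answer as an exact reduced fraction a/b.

α = 1/5

F_att = 5/4·(g−p) = 5/4·(0,3) = (0.0000,3.7500)
o1: d²=8 ≤ ρ²=58; F_rep = 19·(2,-2)/8² = (0.5938,-0.5938)
o2: d²=34 ≤ ρ²=58; F_rep = 19·(5,-3)/34² = (0.0822,-0.0493)
o3: d²=170 > ρ²=58 → inactive
F = F_att + ΣF_rep = (0.6759,3.1069)
Δp = p'−p = (0.1352,0.6214); α = Δx/Fx = (6251/46240) / (6251/9248) = 1/5
check: Δy/Fy = (28733/46240) / (28733/9248) = 1/5 ✓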